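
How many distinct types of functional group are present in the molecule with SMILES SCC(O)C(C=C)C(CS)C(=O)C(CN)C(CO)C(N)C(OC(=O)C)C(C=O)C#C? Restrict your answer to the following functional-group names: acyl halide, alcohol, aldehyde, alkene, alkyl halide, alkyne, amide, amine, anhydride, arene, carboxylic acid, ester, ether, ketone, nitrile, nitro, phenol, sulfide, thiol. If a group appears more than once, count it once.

–SH on an sp³ carbon → thiol.
–OH on an sp³ carbon → alcohol (secondary).
pendant –CH=CH2: C=C double bond → alkene.
pendant –CH2SH → thiol.
–C(=O)– with carbon on both sides → ketone.
pendant –CH2NH2: N on sp³ C, no adjacent C=O → amine.
pendant –CH2OH on an sp³ backbone C → alcohol.
–NH2 on an sp³ carbon with no adjacent C=O → amine.
pendant –OC(=O)CH3: an acyloxy group → ester.
pendant –CHO: carbonyl C bonded to C and H → aldehyde.
C≡C triple bond → alkyne.
Distinct types present: alcohol, aldehyde, alkene, alkyne, amine, ester, ketone, thiol.

8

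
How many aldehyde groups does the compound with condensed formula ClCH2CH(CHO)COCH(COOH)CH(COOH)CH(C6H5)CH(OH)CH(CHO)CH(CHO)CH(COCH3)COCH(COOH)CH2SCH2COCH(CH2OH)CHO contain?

halogen on an sp³ carbon → alkyl halide.
pendant –CHO: carbonyl C bonded to C and H → aldehyde.
–C(=O)– with carbon on both sides → ketone.
pendant –COOH: carbonyl C bonded to C and –OH → carboxylic acid.
pendant –COOH: carbonyl C bonded to C and –OH → carboxylic acid.
pendant –C6H5: benzene ring → arene.
–OH on an sp³ carbon → alcohol (secondary).
pendant –CHO: carbonyl C bonded to C and H → aldehyde.
pendant –CHO: carbonyl C bonded to C and H → aldehyde.
pendant –COCH3: carbonyl C bonded to two carbons → ketone.
–C(=O)– with carbon on both sides → ketone.
pendant –COOH: carbonyl C bonded to C and –OH → carboxylic acid.
C–S–C linkage → sulfide (thioether).
–C(=O)– with carbon on both sides → ketone.
pendant –CH2OH on an sp³ backbone C → alcohol.
terminal –CHO: carbonyl C bonded to H and C → aldehyde.
Aldehyde appears at: CH(CHO), CH(CHO), CH(CHO), CHO → 4.

4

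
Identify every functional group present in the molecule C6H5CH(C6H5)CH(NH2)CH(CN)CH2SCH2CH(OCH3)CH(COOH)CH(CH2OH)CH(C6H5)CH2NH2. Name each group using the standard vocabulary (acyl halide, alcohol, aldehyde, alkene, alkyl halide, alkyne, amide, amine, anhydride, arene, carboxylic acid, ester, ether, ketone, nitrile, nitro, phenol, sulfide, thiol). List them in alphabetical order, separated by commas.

Taking each segment in turn:
  C6H5: C6H5– phenyl ring → arene.
  CH(C6H5): pendant –C6H5: benzene ring → arene.
  CH(NH2): –NH2 on an sp³ carbon with no adjacent C=O → amine.
  CH(CN): pendant –C≡N: nitrile.
  CH2SCH2: C–S–C linkage → sulfide (thioether).
  CH(OCH3): pendant –OCH3: C–O–C with sp³ C, no adjacent C=O → ether.
  CH(COOH): pendant –COOH: carbonyl C bonded to C and –OH → carboxylic acid.
  CH(CH2OH): pendant –CH2OH on an sp³ backbone C → alcohol.
  CH(C6H5): pendant –C6H5: benzene ring → arene.
  CH2NH2: –NH2 on an sp³ carbon with no adjacent C=O → amine.

alcohol, amine, arene, carboxylic acid, ether, nitrile, sulfide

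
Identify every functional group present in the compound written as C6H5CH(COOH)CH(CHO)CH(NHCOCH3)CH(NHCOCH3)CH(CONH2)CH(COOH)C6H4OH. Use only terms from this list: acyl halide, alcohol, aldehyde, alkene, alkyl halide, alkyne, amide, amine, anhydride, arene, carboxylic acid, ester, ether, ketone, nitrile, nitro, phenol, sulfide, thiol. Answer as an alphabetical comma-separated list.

aldehyde, amide, arene, carboxylic acid, phenol

Taking each segment in turn:
  C6H5: C6H5– phenyl ring → arene.
  CH(COOH): pendant –COOH: carbonyl C bonded to C and –OH → carboxylic acid.
  CH(CHO): pendant –CHO: carbonyl C bonded to C and H → aldehyde.
  CH(NHCOCH3): pendant –NHC(=O)CH3: N bonded to a carbonyl → amide (not amine).
  CH(NHCOCH3): pendant –NHC(=O)CH3: N bonded to a carbonyl → amide (not amine).
  CH(CONH2): pendant –CONH2: carbonyl C bonded to C and N → amide.
  CH(COOH): pendant –COOH: carbonyl C bonded to C and –OH → carboxylic acid.
  C6H4OH: –OH attached directly to an aromatic ring → phenol (not alcohol); the ring itself is an arene.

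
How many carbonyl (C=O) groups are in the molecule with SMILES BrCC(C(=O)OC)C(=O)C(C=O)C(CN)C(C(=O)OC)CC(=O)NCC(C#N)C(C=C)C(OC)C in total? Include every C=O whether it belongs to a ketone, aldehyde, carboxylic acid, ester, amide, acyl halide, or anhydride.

CH(COOCH3): ester, 1 C=O (running total 1).
CO: ketone, 1 C=O (running total 2).
CH(CHO): aldehyde, 1 C=O (running total 3).
CH(COOCH3): ester, 1 C=O (running total 4).
CH2CONHCH2: amide, 1 C=O (running total 5).

5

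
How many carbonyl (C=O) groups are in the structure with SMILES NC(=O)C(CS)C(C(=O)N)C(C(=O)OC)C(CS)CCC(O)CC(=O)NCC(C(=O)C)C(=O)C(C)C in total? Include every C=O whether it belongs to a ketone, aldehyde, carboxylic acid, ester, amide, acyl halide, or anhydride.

H2NCO: amide, 1 C=O (running total 1).
CH(CONH2): amide, 1 C=O (running total 2).
CH(COOCH3): ester, 1 C=O (running total 3).
CH2CONHCH2: amide, 1 C=O (running total 4).
CH(COCH3): ketone, 1 C=O (running total 5).
CO: ketone, 1 C=O (running total 6).

6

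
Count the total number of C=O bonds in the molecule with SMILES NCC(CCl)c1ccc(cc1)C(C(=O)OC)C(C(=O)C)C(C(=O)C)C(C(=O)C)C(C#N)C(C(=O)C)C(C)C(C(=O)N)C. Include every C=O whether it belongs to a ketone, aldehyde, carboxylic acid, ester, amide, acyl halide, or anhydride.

CH(COOCH3): ester, 1 C=O (running total 1).
CH(COCH3): ketone, 1 C=O (running total 2).
CH(COCH3): ketone, 1 C=O (running total 3).
CH(COCH3): ketone, 1 C=O (running total 4).
CH(COCH3): ketone, 1 C=O (running total 5).
CH(CONH2): amide, 1 C=O (running total 6).

6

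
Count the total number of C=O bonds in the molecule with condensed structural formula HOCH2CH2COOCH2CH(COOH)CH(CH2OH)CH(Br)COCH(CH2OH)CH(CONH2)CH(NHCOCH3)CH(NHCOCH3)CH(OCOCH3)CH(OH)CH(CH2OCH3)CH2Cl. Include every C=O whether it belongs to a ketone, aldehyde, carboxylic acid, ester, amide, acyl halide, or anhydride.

7

CH2COOCH2: ester, 1 C=O (running total 1).
CH(COOH): carboxylic acid, 1 C=O (running total 2).
CO: ketone, 1 C=O (running total 3).
CH(CONH2): amide, 1 C=O (running total 4).
CH(NHCOCH3): amide, 1 C=O (running total 5).
CH(NHCOCH3): amide, 1 C=O (running total 6).
CH(OCOCH3): ester, 1 C=O (running total 7).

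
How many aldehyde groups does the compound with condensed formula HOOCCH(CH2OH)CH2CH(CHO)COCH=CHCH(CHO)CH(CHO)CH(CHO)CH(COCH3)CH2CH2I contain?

Reading the structure from left to right:
  HOOC: –COOH: carbonyl C bonded to –OH and C → carboxylic acid (the –OH is not a separate alcohol).
  CH(CH2OH): pendant –CH2OH on an sp³ backbone C → alcohol.
  CH(CHO): pendant –CHO: carbonyl C bonded to C and H → aldehyde.
  CO: –C(=O)– with carbon on both sides → ketone.
  CH=CH: C=C double bond → alkene.
  CH(CHO): pendant –CHO: carbonyl C bonded to C and H → aldehyde.
  CH(CHO): pendant –CHO: carbonyl C bonded to C and H → aldehyde.
  CH(CHO): pendant –CHO: carbonyl C bonded to C and H → aldehyde.
  CH(COCH3): pendant –COCH3: carbonyl C bonded to two carbons → ketone.
  CH2I: halogen on an sp³ carbon → alkyl halide.
Aldehyde appears at: CH(CHO), CH(CHO), CH(CHO), CH(CHO) → 4.

4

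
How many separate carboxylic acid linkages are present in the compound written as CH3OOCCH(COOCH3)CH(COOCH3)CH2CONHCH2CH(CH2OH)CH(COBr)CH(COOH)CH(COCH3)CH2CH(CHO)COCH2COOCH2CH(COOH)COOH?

3

Taking each segment in turn:
  CH3OOC: CH3O–C(=O)–: carbonyl C bonded to C and to –OCH3 → ester (not ketone + ether).
  CH(COOCH3): pendant –COOCH3: carbonyl C bonded to C and –OCH3 → ester.
  CH(COOCH3): pendant –COOCH3: carbonyl C bonded to C and –OCH3 → ester.
  CH2CONHCH2: –C(=O)–N– linkage → amide (the N is not an amine).
  CH(CH2OH): pendant –CH2OH on an sp³ backbone C → alcohol.
  CH(COBr): pendant –C(=O)X: carbonyl C bonded to C and halogen → acyl halide.
  CH(COOH): pendant –COOH: carbonyl C bonded to C and –OH → carboxylic acid.
  CH(COCH3): pendant –COCH3: carbonyl C bonded to two carbons → ketone.
  CH(CHO): pendant –CHO: carbonyl C bonded to C and H → aldehyde.
  CO: –C(=O)– with carbon on both sides → ketone.
  CH2COOCH2: –C(=O)–O–C with C on the carbonyl side → ester.
  CH(COOH): pendant –COOH: carbonyl C bonded to C and –OH → carboxylic acid.
  COOH: –COOH: carbonyl C bonded to –OH and C → carboxylic acid (the –OH is not a separate alcohol).
Carboxylic acid appears at: CH(COOH), CH(COOH), COOH → 3.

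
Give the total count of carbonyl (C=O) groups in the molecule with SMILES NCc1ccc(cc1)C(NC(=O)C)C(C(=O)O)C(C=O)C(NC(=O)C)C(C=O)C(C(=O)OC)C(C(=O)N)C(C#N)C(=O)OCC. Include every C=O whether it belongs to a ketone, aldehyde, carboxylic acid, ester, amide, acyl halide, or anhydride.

8

CH(NHCOCH3): amide, 1 C=O (running total 1).
CH(COOH): carboxylic acid, 1 C=O (running total 2).
CH(CHO): aldehyde, 1 C=O (running total 3).
CH(NHCOCH3): amide, 1 C=O (running total 4).
CH(CHO): aldehyde, 1 C=O (running total 5).
CH(COOCH3): ester, 1 C=O (running total 6).
CH(CONH2): amide, 1 C=O (running total 7).
COOCH2CH3: ester, 1 C=O (running total 8).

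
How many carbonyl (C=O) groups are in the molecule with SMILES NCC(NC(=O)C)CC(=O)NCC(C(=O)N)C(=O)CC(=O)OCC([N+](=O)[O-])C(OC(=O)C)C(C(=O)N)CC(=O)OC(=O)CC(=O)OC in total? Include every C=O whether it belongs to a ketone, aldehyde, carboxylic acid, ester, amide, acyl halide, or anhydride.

CH(NHCOCH3): amide, 1 C=O (running total 1).
CH2CONHCH2: amide, 1 C=O (running total 2).
CH(CONH2): amide, 1 C=O (running total 3).
CO: ketone, 1 C=O (running total 4).
CH2COOCH2: ester, 1 C=O (running total 5).
CH(OCOCH3): ester, 1 C=O (running total 6).
CH(CONH2): amide, 1 C=O (running total 7).
CH2CO-O-COCH2: anhydride, 2 C=O (running total 9).
COOCH3: ester, 1 C=O (running total 10).

10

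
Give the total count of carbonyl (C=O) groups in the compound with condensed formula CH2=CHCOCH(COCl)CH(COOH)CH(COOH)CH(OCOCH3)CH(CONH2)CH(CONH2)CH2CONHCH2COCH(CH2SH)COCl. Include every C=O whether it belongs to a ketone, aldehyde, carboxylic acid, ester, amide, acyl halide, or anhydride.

10

CO: ketone, 1 C=O (running total 1).
CH(COCl): acyl halide, 1 C=O (running total 2).
CH(COOH): carboxylic acid, 1 C=O (running total 3).
CH(COOH): carboxylic acid, 1 C=O (running total 4).
CH(OCOCH3): ester, 1 C=O (running total 5).
CH(CONH2): amide, 1 C=O (running total 6).
CH(CONH2): amide, 1 C=O (running total 7).
CH2CONHCH2: amide, 1 C=O (running total 8).
CO: ketone, 1 C=O (running total 9).
COCl: acyl halide, 1 C=O (running total 10).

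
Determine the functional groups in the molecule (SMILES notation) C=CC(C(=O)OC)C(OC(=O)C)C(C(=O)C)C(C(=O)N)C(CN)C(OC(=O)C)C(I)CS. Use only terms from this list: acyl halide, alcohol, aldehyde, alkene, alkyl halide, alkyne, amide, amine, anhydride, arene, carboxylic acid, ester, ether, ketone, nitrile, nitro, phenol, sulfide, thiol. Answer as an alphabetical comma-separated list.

alkene, alkyl halide, amide, amine, ester, ketone, thiol

Taking each segment in turn:
  CH2=CH: C=C double bond → alkene.
  CH(COOCH3): pendant –COOCH3: carbonyl C bonded to C and –OCH3 → ester.
  CH(OCOCH3): pendant –OC(=O)CH3: an acyloxy group → ester.
  CH(COCH3): pendant –COCH3: carbonyl C bonded to two carbons → ketone.
  CH(CONH2): pendant –CONH2: carbonyl C bonded to C and N → amide.
  CH(CH2NH2): pendant –CH2NH2: N on sp³ C, no adjacent C=O → amine.
  CH(OCOCH3): pendant –OC(=O)CH3: an acyloxy group → ester.
  CH(I): halogen on an sp³ carbon → alkyl halide.
  CH2SH: –SH on an sp³ carbon → thiol.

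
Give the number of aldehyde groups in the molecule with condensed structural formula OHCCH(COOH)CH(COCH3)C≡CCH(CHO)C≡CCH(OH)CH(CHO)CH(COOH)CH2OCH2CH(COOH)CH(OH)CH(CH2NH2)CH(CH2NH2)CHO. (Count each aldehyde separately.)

Taking each segment in turn:
  OHC: terminal –CHO: carbonyl C bonded to H and C → aldehyde.
  CH(COOH): pendant –COOH: carbonyl C bonded to C and –OH → carboxylic acid.
  CH(COCH3): pendant –COCH3: carbonyl C bonded to two carbons → ketone.
  C≡C: C≡C triple bond → alkyne.
  CH(CHO): pendant –CHO: carbonyl C bonded to C and H → aldehyde.
  C≡C: C≡C triple bond → alkyne.
  CH(OH): –OH on an sp³ carbon → alcohol (secondary).
  CH(CHO): pendant –CHO: carbonyl C bonded to C and H → aldehyde.
  CH(COOH): pendant –COOH: carbonyl C bonded to C and –OH → carboxylic acid.
  CH2OCH2: C–O–C with sp³ carbons on both sides and no adjacent C=O → ether.
  CH(COOH): pendant –COOH: carbonyl C bonded to C and –OH → carboxylic acid.
  CH(OH): –OH on an sp³ carbon → alcohol (secondary).
  CH(CH2NH2): pendant –CH2NH2: N on sp³ C, no adjacent C=O → amine.
  CH(CH2NH2): pendant –CH2NH2: N on sp³ C, no adjacent C=O → amine.
  CHO: terminal –CHO: carbonyl C bonded to H and C → aldehyde.
Aldehyde appears at: OHC, CH(CHO), CH(CHO), CHO → 4.

4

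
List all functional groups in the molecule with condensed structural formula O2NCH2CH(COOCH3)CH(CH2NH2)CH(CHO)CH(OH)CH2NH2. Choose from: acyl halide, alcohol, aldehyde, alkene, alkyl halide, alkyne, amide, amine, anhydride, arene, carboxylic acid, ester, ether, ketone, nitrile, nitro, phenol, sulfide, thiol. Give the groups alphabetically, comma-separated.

alcohol, aldehyde, amine, ester, nitro

–NO2 on carbon → nitro group.
pendant –COOCH3: carbonyl C bonded to C and –OCH3 → ester.
pendant –CH2NH2: N on sp³ C, no adjacent C=O → amine.
pendant –CHO: carbonyl C bonded to C and H → aldehyde.
–OH on an sp³ carbon → alcohol (secondary).
–NH2 on an sp³ carbon with no adjacent C=O → amine.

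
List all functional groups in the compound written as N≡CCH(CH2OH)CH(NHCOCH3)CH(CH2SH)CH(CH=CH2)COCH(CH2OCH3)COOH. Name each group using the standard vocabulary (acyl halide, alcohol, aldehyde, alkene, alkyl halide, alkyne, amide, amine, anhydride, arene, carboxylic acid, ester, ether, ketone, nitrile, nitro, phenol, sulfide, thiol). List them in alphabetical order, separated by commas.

alcohol, alkene, amide, carboxylic acid, ether, ketone, nitrile, thiol

N≡C–: carbon triple-bonded to nitrogen → nitrile.
pendant –CH2OH on an sp³ backbone C → alcohol.
pendant –NHC(=O)CH3: N bonded to a carbonyl → amide (not amine).
pendant –CH2SH → thiol.
pendant –CH=CH2: C=C double bond → alkene.
–C(=O)– with carbon on both sides → ketone.
pendant –CH2OCH3: C–O–C linkage → ether.
–COOH: carbonyl C bonded to –OH and C → carboxylic acid (the –OH is not a separate alcohol).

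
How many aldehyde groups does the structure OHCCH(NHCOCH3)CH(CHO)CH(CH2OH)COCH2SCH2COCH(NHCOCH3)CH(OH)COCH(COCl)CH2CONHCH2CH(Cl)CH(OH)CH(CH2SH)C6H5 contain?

Working along the chain:
  OHC: terminal –CHO: carbonyl C bonded to H and C → aldehyde.
  CH(NHCOCH3): pendant –NHC(=O)CH3: N bonded to a carbonyl → amide (not amine).
  CH(CHO): pendant –CHO: carbonyl C bonded to C and H → aldehyde.
  CH(CH2OH): pendant –CH2OH on an sp³ backbone C → alcohol.
  CO: –C(=O)– with carbon on both sides → ketone.
  CH2SCH2: C–S–C linkage → sulfide (thioether).
  CO: –C(=O)– with carbon on both sides → ketone.
  CH(NHCOCH3): pendant –NHC(=O)CH3: N bonded to a carbonyl → amide (not amine).
  CH(OH): –OH on an sp³ carbon → alcohol (secondary).
  CO: –C(=O)– with carbon on both sides → ketone.
  CH(COCl): pendant –C(=O)X: carbonyl C bonded to C and halogen → acyl halide.
  CH2CONHCH2: –C(=O)–N– linkage → amide (the N is not an amine).
  CH(Cl): halogen on an sp³ carbon → alkyl halide.
  CH(OH): –OH on an sp³ carbon → alcohol (secondary).
  CH(CH2SH): pendant –CH2SH → thiol.
  C6H5: –C6H5 phenyl ring → arene.
Aldehyde appears at: OHC, CH(CHO) → 2.

2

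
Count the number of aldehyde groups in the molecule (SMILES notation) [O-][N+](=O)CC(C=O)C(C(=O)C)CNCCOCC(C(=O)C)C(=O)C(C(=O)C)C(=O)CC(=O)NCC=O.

2

–NO2 on carbon → nitro group.
pendant –CHO: carbonyl C bonded to C and H → aldehyde.
pendant –COCH3: carbonyl C bonded to two carbons → ketone.
C–N–C with sp³ carbons and no adjacent C=O → amine (secondary).
C–O–C with sp³ carbons on both sides and no adjacent C=O → ether.
pendant –COCH3: carbonyl C bonded to two carbons → ketone.
–C(=O)– with carbon on both sides → ketone.
pendant –COCH3: carbonyl C bonded to two carbons → ketone.
–C(=O)– with carbon on both sides → ketone.
–C(=O)–N– linkage → amide (the N is not an amine).
terminal –CHO: carbonyl C bonded to H and C → aldehyde.
Aldehyde appears at: CH(CHO), CHO → 2.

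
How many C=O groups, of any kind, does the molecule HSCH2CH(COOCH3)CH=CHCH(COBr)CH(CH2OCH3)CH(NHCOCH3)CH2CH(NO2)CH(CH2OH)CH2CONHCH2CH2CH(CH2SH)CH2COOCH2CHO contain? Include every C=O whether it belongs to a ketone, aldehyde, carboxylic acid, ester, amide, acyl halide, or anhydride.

6

CH(COOCH3): ester, 1 C=O (running total 1).
CH(COBr): acyl halide, 1 C=O (running total 2).
CH(NHCOCH3): amide, 1 C=O (running total 3).
CH2CONHCH2: amide, 1 C=O (running total 4).
CH2COOCH2: ester, 1 C=O (running total 5).
CHO: aldehyde, 1 C=O (running total 6).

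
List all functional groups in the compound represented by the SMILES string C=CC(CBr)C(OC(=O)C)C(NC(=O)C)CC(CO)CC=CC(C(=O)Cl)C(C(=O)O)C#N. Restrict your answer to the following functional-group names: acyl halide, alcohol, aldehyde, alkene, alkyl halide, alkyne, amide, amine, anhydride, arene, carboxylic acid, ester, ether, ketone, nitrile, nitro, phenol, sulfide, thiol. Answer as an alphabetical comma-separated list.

C=C double bond → alkene.
pendant –CH2X: halogen on sp³ carbon → alkyl halide.
pendant –OC(=O)CH3: an acyloxy group → ester.
pendant –NHC(=O)CH3: N bonded to a carbonyl → amide (not amine).
pendant –CH2OH on an sp³ backbone C → alcohol.
C=C double bond → alkene.
pendant –C(=O)X: carbonyl C bonded to C and halogen → acyl halide.
pendant –COOH: carbonyl C bonded to C and –OH → carboxylic acid.
–C≡N: carbon triple-bonded to nitrogen → nitrile.

acyl halide, alcohol, alkene, alkyl halide, amide, carboxylic acid, ester, nitrile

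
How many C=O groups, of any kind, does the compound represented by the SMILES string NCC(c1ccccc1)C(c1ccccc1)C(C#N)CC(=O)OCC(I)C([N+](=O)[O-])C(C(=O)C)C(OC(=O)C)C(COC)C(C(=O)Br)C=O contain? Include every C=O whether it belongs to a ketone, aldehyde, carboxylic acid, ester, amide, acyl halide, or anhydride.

5

CH2COOCH2: ester, 1 C=O (running total 1).
CH(COCH3): ketone, 1 C=O (running total 2).
CH(OCOCH3): ester, 1 C=O (running total 3).
CH(COBr): acyl halide, 1 C=O (running total 4).
CHO: aldehyde, 1 C=O (running total 5).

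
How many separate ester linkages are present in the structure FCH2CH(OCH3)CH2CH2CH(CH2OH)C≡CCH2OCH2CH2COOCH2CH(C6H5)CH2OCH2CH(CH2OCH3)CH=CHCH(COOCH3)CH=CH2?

2

Working along the chain:
  FCH2: halogen on an sp³ carbon → alkyl halide.
  CH(OCH3): pendant –OCH3: C–O–C with sp³ C, no adjacent C=O → ether.
  CH(CH2OH): pendant –CH2OH on an sp³ backbone C → alcohol.
  C≡C: C≡C triple bond → alkyne.
  CH2OCH2: C–O–C with sp³ carbons on both sides and no adjacent C=O → ether.
  CH2COOCH2: –C(=O)–O–C with C on the carbonyl side → ester.
  CH(C6H5): pendant –C6H5: benzene ring → arene.
  CH2OCH2: C–O–C with sp³ carbons on both sides and no adjacent C=O → ether.
  CH(CH2OCH3): pendant –CH2OCH3: C–O–C linkage → ether.
  CH=CH: C=C double bond → alkene.
  CH(COOCH3): pendant –COOCH3: carbonyl C bonded to C and –OCH3 → ester.
  CH=CH2: C=C double bond → alkene.
Ester appears at: CH2COOCH2, CH(COOCH3) → 2.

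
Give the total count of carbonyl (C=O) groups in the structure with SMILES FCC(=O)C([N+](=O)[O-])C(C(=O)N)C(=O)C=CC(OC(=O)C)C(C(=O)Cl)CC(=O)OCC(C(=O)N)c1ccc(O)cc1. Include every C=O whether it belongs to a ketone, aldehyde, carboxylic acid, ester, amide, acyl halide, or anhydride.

CO: ketone, 1 C=O (running total 1).
CH(CONH2): amide, 1 C=O (running total 2).
CO: ketone, 1 C=O (running total 3).
CH(OCOCH3): ester, 1 C=O (running total 4).
CH(COCl): acyl halide, 1 C=O (running total 5).
CH2COOCH2: ester, 1 C=O (running total 6).
CH(CONH2): amide, 1 C=O (running total 7).

7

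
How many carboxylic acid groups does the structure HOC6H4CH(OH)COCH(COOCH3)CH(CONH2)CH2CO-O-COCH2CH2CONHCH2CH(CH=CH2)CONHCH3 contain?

Working along the chain:
  HOC6H4: –OH attached directly to an aromatic ring → phenol (not alcohol); the ring itself is an arene.
  CH(OH): –OH on an sp³ carbon → alcohol (secondary).
  CO: –C(=O)– with carbon on both sides → ketone.
  CH(COOCH3): pendant –COOCH3: carbonyl C bonded to C and –OCH3 → ester.
  CH(CONH2): pendant –CONH2: carbonyl C bonded to C and N → amide.
  CH2CO-O-COCH2: two acyl groups sharing one oxygen, –C(=O)–O–C(=O)– → anhydride.
  CH2CONHCH2: –C(=O)–N– linkage → amide (the N is not an amine).
  CH(CH=CH2): pendant –CH=CH2: C=C double bond → alkene.
  CONHCH3: –C(=O)NHCH3: carbonyl C bonded to C and to N → amide (the N is not an amine).
No segment is a carboxylic acid: CH(OH) is alcohol, not carboxylic acid; CH(COOCH3) is ester, not carboxylic acid; CH(CONH2) is amide, not carboxylic acid. → 0.

0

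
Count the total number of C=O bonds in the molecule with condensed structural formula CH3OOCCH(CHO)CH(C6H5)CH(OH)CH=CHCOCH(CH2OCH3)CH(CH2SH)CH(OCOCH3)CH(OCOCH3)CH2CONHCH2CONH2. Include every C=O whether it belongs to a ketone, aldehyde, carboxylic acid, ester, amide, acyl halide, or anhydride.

7

CH3OOC: ester, 1 C=O (running total 1).
CH(CHO): aldehyde, 1 C=O (running total 2).
CO: ketone, 1 C=O (running total 3).
CH(OCOCH3): ester, 1 C=O (running total 4).
CH(OCOCH3): ester, 1 C=O (running total 5).
CH2CONHCH2: amide, 1 C=O (running total 6).
CONH2: amide, 1 C=O (running total 7).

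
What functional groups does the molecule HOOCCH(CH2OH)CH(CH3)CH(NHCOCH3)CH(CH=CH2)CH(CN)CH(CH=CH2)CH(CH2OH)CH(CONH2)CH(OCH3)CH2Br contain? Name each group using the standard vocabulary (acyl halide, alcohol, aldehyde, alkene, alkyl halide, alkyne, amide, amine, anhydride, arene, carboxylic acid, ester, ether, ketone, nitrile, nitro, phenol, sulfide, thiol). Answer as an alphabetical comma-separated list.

Reading the structure from left to right:
  HOOC: –COOH: carbonyl C bonded to –OH and C → carboxylic acid (the –OH is not a separate alcohol).
  CH(CH2OH): pendant –CH2OH on an sp³ backbone C → alcohol.
  CH(NHCOCH3): pendant –NHC(=O)CH3: N bonded to a carbonyl → amide (not amine).
  CH(CH=CH2): pendant –CH=CH2: C=C double bond → alkene.
  CH(CN): pendant –C≡N: nitrile.
  CH(CH=CH2): pendant –CH=CH2: C=C double bond → alkene.
  CH(CH2OH): pendant –CH2OH on an sp³ backbone C → alcohol.
  CH(CONH2): pendant –CONH2: carbonyl C bonded to C and N → amide.
  CH(OCH3): pendant –OCH3: C–O–C with sp³ C, no adjacent C=O → ether.
  CH2Br: halogen on an sp³ carbon → alkyl halide.

alcohol, alkene, alkyl halide, amide, carboxylic acid, ether, nitrile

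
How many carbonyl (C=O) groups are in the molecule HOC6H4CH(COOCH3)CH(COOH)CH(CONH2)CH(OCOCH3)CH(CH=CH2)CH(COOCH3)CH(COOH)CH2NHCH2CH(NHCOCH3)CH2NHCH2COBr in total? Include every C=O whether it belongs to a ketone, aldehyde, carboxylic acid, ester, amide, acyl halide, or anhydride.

CH(COOCH3): ester, 1 C=O (running total 1).
CH(COOH): carboxylic acid, 1 C=O (running total 2).
CH(CONH2): amide, 1 C=O (running total 3).
CH(OCOCH3): ester, 1 C=O (running total 4).
CH(COOCH3): ester, 1 C=O (running total 5).
CH(COOH): carboxylic acid, 1 C=O (running total 6).
CH(NHCOCH3): amide, 1 C=O (running total 7).
COBr: acyl halide, 1 C=O (running total 8).

8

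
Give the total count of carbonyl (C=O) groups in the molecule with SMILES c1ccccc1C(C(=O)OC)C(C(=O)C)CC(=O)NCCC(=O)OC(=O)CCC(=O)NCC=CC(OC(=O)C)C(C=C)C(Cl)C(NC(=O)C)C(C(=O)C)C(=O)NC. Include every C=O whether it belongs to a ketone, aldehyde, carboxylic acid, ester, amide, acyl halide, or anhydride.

CH(COOCH3): ester, 1 C=O (running total 1).
CH(COCH3): ketone, 1 C=O (running total 2).
CH2CONHCH2: amide, 1 C=O (running total 3).
CH2CO-O-COCH2: anhydride, 2 C=O (running total 5).
CH2CONHCH2: amide, 1 C=O (running total 6).
CH(OCOCH3): ester, 1 C=O (running total 7).
CH(NHCOCH3): amide, 1 C=O (running total 8).
CH(COCH3): ketone, 1 C=O (running total 9).
CONHCH3: amide, 1 C=O (running total 10).

10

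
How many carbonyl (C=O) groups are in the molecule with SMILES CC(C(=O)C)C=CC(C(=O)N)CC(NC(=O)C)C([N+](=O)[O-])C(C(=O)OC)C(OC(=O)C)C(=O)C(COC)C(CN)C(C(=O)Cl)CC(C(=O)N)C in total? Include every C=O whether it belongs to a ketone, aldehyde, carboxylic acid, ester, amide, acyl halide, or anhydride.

8

CH(COCH3): ketone, 1 C=O (running total 1).
CH(CONH2): amide, 1 C=O (running total 2).
CH(NHCOCH3): amide, 1 C=O (running total 3).
CH(COOCH3): ester, 1 C=O (running total 4).
CH(OCOCH3): ester, 1 C=O (running total 5).
CO: ketone, 1 C=O (running total 6).
CH(COCl): acyl halide, 1 C=O (running total 7).
CH(CONH2): amide, 1 C=O (running total 8).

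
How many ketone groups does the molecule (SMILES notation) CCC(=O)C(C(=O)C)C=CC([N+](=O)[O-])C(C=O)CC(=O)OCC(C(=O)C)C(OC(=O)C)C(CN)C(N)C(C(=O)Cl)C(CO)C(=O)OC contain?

Working along the chain:
  CO: –C(=O)– with carbon on both sides → ketone.
  CH(COCH3): pendant –COCH3: carbonyl C bonded to two carbons → ketone.
  CH=CH: C=C double bond → alkene.
  CH(NO2): –NO2 on an sp³ carbon → nitro (the N=O is not a carbonyl).
  CH(CHO): pendant –CHO: carbonyl C bonded to C and H → aldehyde.
  CH2COOCH2: –C(=O)–O–C with C on the carbonyl side → ester.
  CH(COCH3): pendant –COCH3: carbonyl C bonded to two carbons → ketone.
  CH(OCOCH3): pendant –OC(=O)CH3: an acyloxy group → ester.
  CH(CH2NH2): pendant –CH2NH2: N on sp³ C, no adjacent C=O → amine.
  CH(NH2): –NH2 on an sp³ carbon with no adjacent C=O → amine.
  CH(COCl): pendant –C(=O)X: carbonyl C bonded to C and halogen → acyl halide.
  CH(CH2OH): pendant –CH2OH on an sp³ backbone C → alcohol.
  COOCH3: –C(=O)OCH3: carbonyl C bonded to C and to –OCH3 → ester (not ketone + ether).
Ketone appears at: CO, CH(COCH3), CH(COCH3) → 3.

3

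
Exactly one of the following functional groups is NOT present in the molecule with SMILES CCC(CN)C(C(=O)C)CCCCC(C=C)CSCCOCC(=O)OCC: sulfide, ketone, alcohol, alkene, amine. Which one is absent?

alcohol

alkene: present (CH(CH=CH2) — pendant –CH=CH2: C=C double bond → alkene).
ketone: present (CH(COCH3) — pendant –COCH3: carbonyl C bonded to two carbons → ketone).
sulfide: present (CH2SCH2 — C–S–C linkage → sulfide (thioether)).
amine: present (CH(CH2NH2) — pendant –CH2NH2: N on sp³ C, no adjacent C=O → amine).
alcohol: no segment matches this pattern.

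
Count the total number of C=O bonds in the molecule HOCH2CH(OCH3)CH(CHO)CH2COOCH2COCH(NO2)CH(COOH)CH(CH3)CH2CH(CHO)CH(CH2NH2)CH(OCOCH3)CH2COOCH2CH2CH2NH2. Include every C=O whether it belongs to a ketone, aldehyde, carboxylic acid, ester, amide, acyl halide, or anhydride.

CH(CHO): aldehyde, 1 C=O (running total 1).
CH2COOCH2: ester, 1 C=O (running total 2).
CO: ketone, 1 C=O (running total 3).
CH(COOH): carboxylic acid, 1 C=O (running total 4).
CH(CHO): aldehyde, 1 C=O (running total 5).
CH(OCOCH3): ester, 1 C=O (running total 6).
CH2COOCH2: ester, 1 C=O (running total 7).

7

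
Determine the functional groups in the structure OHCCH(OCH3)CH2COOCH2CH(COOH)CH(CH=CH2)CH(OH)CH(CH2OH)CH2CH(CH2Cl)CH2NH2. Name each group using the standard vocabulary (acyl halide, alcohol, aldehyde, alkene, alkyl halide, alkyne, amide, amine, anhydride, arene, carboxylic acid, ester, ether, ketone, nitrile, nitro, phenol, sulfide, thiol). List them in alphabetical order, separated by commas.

Reading the structure from left to right:
  OHC: terminal –CHO: carbonyl C bonded to H and C → aldehyde.
  CH(OCH3): pendant –OCH3: C–O–C with sp³ C, no adjacent C=O → ether.
  CH2COOCH2: –C(=O)–O–C with C on the carbonyl side → ester.
  CH(COOH): pendant –COOH: carbonyl C bonded to C and –OH → carboxylic acid.
  CH(CH=CH2): pendant –CH=CH2: C=C double bond → alkene.
  CH(OH): –OH on an sp³ carbon → alcohol (secondary).
  CH(CH2OH): pendant –CH2OH on an sp³ backbone C → alcohol.
  CH(CH2Cl): pendant –CH2X: halogen on sp³ carbon → alkyl halide.
  CH2NH2: –NH2 on an sp³ carbon with no adjacent C=O → amine.

alcohol, aldehyde, alkene, alkyl halide, amine, carboxylic acid, ester, ether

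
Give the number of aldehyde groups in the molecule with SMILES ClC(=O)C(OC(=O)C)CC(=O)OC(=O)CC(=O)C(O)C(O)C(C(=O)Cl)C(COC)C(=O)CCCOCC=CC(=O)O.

–C(=O)Cl: carbonyl C bonded to C and to a halogen → acyl halide (not alkyl halide).
pendant –OC(=O)CH3: an acyloxy group → ester.
two acyl groups sharing one oxygen, –C(=O)–O–C(=O)– → anhydride.
–C(=O)– with carbon on both sides → ketone.
–OH on an sp³ carbon → alcohol (secondary).
–OH on an sp³ carbon → alcohol (secondary).
pendant –C(=O)X: carbonyl C bonded to C and halogen → acyl halide.
pendant –CH2OCH3: C–O–C linkage → ether.
–C(=O)– with carbon on both sides → ketone.
C–O–C with sp³ carbons on both sides and no adjacent C=O → ether.
C=C double bond → alkene.
–COOH: carbonyl C bonded to –OH and C → carboxylic acid (the –OH is not a separate alcohol).
No segment is a aldehyde: ClCO is acyl halide, not aldehyde; CH(OCOCH3) is ester, not aldehyde; CO is ketone, not aldehyde. → 0.

0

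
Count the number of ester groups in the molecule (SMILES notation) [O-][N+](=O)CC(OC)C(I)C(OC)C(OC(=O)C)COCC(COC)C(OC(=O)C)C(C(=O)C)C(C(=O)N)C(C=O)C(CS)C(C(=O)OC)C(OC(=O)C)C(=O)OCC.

–NO2 on carbon → nitro group.
pendant –OCH3: C–O–C with sp³ C, no adjacent C=O → ether.
halogen on an sp³ carbon → alkyl halide.
pendant –OCH3: C–O–C with sp³ C, no adjacent C=O → ether.
pendant –OC(=O)CH3: an acyloxy group → ester.
C–O–C with sp³ carbons on both sides and no adjacent C=O → ether.
pendant –CH2OCH3: C–O–C linkage → ether.
pendant –OC(=O)CH3: an acyloxy group → ester.
pendant –COCH3: carbonyl C bonded to two carbons → ketone.
pendant –CONH2: carbonyl C bonded to C and N → amide.
pendant –CHO: carbonyl C bonded to C and H → aldehyde.
pendant –CH2SH → thiol.
pendant –COOCH3: carbonyl C bonded to C and –OCH3 → ester.
pendant –OC(=O)CH3: an acyloxy group → ester.
–C(=O)OCH2CH3: carbonyl C bonded to C and to –OEt → ester.
Ester appears at: CH(OCOCH3), CH(OCOCH3), CH(COOCH3), CH(OCOCH3), COOCH2CH3 → 5.

5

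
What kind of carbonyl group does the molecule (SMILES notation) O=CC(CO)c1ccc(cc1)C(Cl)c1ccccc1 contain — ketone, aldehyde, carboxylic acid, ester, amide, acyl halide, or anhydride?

The carbonyl is in the OHC segment: terminal –CHO: carbonyl C bonded to H and C → aldehyde.

aldehyde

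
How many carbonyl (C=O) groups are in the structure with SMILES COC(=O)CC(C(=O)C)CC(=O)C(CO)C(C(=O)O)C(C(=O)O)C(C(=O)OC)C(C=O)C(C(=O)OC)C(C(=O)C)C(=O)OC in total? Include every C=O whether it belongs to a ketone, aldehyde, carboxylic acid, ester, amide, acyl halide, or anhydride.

CH3OOC: ester, 1 C=O (running total 1).
CH(COCH3): ketone, 1 C=O (running total 2).
CO: ketone, 1 C=O (running total 3).
CH(COOH): carboxylic acid, 1 C=O (running total 4).
CH(COOH): carboxylic acid, 1 C=O (running total 5).
CH(COOCH3): ester, 1 C=O (running total 6).
CH(CHO): aldehyde, 1 C=O (running total 7).
CH(COOCH3): ester, 1 C=O (running total 8).
CH(COCH3): ketone, 1 C=O (running total 9).
COOCH3: ester, 1 C=O (running total 10).

10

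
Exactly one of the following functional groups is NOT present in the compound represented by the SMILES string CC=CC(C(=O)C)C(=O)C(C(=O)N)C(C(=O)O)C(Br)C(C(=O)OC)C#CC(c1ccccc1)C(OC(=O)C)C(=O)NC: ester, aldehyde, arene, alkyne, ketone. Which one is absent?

aldehyde

alkyne: present (C≡C — C≡C triple bond → alkyne).
arene: present (CH(C6H5) — pendant –C6H5: benzene ring → arene).
ester: present (CH(COOCH3) — pendant –COOCH3: carbonyl C bonded to C and –OCH3 → ester).
ketone: present (CH(COCH3) — pendant –COCH3: carbonyl C bonded to two carbons → ketone).
aldehyde: absent. In each of CH(COCH3) and CO, the carbonyl carbon is bonded to two carbons, so it is a ketone, not an aldehyde. In CH(COOH), the carbonyl carbon bears –OH, not –H, so it is a carboxylic acid.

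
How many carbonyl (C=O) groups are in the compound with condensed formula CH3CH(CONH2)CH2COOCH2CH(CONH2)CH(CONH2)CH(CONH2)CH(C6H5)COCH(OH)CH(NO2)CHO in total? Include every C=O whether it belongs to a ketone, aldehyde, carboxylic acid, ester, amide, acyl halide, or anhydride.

CH(CONH2): amide, 1 C=O (running total 1).
CH2COOCH2: ester, 1 C=O (running total 2).
CH(CONH2): amide, 1 C=O (running total 3).
CH(CONH2): amide, 1 C=O (running total 4).
CH(CONH2): amide, 1 C=O (running total 5).
CO: ketone, 1 C=O (running total 6).
CHO: aldehyde, 1 C=O (running total 7).

7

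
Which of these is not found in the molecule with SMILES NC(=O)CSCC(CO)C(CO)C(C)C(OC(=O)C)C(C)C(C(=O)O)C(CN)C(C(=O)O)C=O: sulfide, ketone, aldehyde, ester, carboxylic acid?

ester: present (CH(OCOCH3) — pendant –OC(=O)CH3: an acyloxy group → ester).
aldehyde: present (CHO — terminal –CHO: carbonyl C bonded to H and C → aldehyde).
carboxylic acid: present (CH(COOH) — pendant –COOH: carbonyl C bonded to C and –OH → carboxylic acid).
sulfide: present (CH2SCH2 — C–S–C linkage → sulfide (thioether)).
ketone: absent. In CH(OCOCH3), the C=O is bonded to an –O–C group, which defines an ester, not a ketone. In H2NCO, the C=O is bonded to nitrogen, which defines an amide, not a ketone. In CH(COOH), the C=O bears an –OH, making it a carboxylic acid rather than a ketone. In CHO, the carbonyl carbon carries an H, so it is an aldehyde, not a ketone.

ketone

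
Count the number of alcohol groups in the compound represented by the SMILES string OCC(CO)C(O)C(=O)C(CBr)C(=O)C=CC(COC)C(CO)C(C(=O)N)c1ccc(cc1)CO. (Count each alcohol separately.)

Working along the chain:
  HOCH2: HO– on an sp³ carbon → alcohol.
  CH(CH2OH): pendant –CH2OH on an sp³ backbone C → alcohol.
  CH(OH): –OH on an sp³ carbon → alcohol (secondary).
  CO: –C(=O)– with carbon on both sides → ketone.
  CH(CH2Br): pendant –CH2X: halogen on sp³ carbon → alkyl halide.
  CO: –C(=O)– with carbon on both sides → ketone.
  CH=CH: C=C double bond → alkene.
  CH(CH2OCH3): pendant –CH2OCH3: C–O–C linkage → ether.
  CH(CH2OH): pendant –CH2OH on an sp³ backbone C → alcohol.
  CH(CONH2): pendant –CONH2: carbonyl C bonded to C and N → amide.
  C6H4: para-disubstituted benzene ring → arene.
  CH2OH: –OH on an sp³ carbon → alcohol.
Alcohol appears at: HOCH2, CH(CH2OH), CH(OH), CH(CH2OH), CH2OH → 5.

5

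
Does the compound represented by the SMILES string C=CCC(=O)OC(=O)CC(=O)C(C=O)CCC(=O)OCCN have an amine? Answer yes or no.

C=C double bond → alkene.
two acyl groups sharing one oxygen, –C(=O)–O–C(=O)– → anhydride.
–C(=O)– with carbon on both sides → ketone.
pendant –CHO: carbonyl C bonded to C and H → aldehyde.
–C(=O)–O–C with C on the carbonyl side → ester.
–NH2 on an sp³ carbon with no adjacent C=O → amine.
The CH2NH2 segment supplies the amine: –NH2 on an sp³ carbon with no adjacent C=O → amine.

yes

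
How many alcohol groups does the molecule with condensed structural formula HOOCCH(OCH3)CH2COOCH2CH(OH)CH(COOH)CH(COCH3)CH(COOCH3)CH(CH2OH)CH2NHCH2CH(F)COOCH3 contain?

–COOH: carbonyl C bonded to –OH and C → carboxylic acid (the –OH is not a separate alcohol).
pendant –OCH3: C–O–C with sp³ C, no adjacent C=O → ether.
–C(=O)–O–C with C on the carbonyl side → ester.
–OH on an sp³ carbon → alcohol (secondary).
pendant –COOH: carbonyl C bonded to C and –OH → carboxylic acid.
pendant –COCH3: carbonyl C bonded to two carbons → ketone.
pendant –COOCH3: carbonyl C bonded to C and –OCH3 → ester.
pendant –CH2OH on an sp³ backbone C → alcohol.
C–N–C with sp³ carbons and no adjacent C=O → amine (secondary).
halogen on an sp³ carbon → alkyl halide.
–C(=O)OCH3: carbonyl C bonded to C and to –OCH3 → ester (not ketone + ether).
Alcohol appears at: CH(OH), CH(CH2OH) → 2.

2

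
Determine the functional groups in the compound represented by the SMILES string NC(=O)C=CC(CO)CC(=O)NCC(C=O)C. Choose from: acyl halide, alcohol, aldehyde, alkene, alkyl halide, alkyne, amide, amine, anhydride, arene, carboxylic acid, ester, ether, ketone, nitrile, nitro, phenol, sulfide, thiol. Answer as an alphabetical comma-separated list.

alcohol, aldehyde, alkene, amide

–C(=O)NH2: carbonyl C bonded to C and to N → amide (the N is not a separate amine).
C=C double bond → alkene.
pendant –CH2OH on an sp³ backbone C → alcohol.
–C(=O)–N– linkage → amide (the N is not an amine).
pendant –CHO: carbonyl C bonded to C and H → aldehyde.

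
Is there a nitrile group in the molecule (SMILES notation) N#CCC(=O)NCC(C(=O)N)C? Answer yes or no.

Taking each segment in turn:
  N≡C: N≡C–: carbon triple-bonded to nitrogen → nitrile.
  CH2CONHCH2: –C(=O)–N– linkage → amide (the N is not an amine).
  CH(CONH2): pendant –CONH2: carbonyl C bonded to C and N → amide.
The N≡C segment supplies the nitrile: N≡C–: carbon triple-bonded to nitrogen → nitrile.

yes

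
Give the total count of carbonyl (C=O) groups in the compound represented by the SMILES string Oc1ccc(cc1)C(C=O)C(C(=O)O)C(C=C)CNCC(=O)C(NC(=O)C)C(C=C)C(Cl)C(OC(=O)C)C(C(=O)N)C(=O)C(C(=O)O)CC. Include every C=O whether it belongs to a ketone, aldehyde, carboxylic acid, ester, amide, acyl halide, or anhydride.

8

CH(CHO): aldehyde, 1 C=O (running total 1).
CH(COOH): carboxylic acid, 1 C=O (running total 2).
CO: ketone, 1 C=O (running total 3).
CH(NHCOCH3): amide, 1 C=O (running total 4).
CH(OCOCH3): ester, 1 C=O (running total 5).
CH(CONH2): amide, 1 C=O (running total 6).
CO: ketone, 1 C=O (running total 7).
CH(COOH): carboxylic acid, 1 C=O (running total 8).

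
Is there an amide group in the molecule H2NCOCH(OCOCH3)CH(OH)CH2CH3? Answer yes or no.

Taking each segment in turn:
  H2NCO: –C(=O)NH2: carbonyl C bonded to C and to N → amide (the N is not a separate amine).
  CH(OCOCH3): pendant –OC(=O)CH3: an acyloxy group → ester.
  CH(OH): –OH on an sp³ carbon → alcohol (secondary).
The H2NCO segment supplies the amide: –C(=O)NH2: carbonyl C bonded to C and to N → amide (the N is not a separate amine).

yes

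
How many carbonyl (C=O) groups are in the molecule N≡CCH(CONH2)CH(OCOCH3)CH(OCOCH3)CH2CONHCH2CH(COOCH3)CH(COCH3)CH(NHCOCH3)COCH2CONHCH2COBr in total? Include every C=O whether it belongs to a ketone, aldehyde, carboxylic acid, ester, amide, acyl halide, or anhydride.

CH(CONH2): amide, 1 C=O (running total 1).
CH(OCOCH3): ester, 1 C=O (running total 2).
CH(OCOCH3): ester, 1 C=O (running total 3).
CH2CONHCH2: amide, 1 C=O (running total 4).
CH(COOCH3): ester, 1 C=O (running total 5).
CH(COCH3): ketone, 1 C=O (running total 6).
CH(NHCOCH3): amide, 1 C=O (running total 7).
CO: ketone, 1 C=O (running total 8).
CH2CONHCH2: amide, 1 C=O (running total 9).
COBr: acyl halide, 1 C=O (running total 10).

10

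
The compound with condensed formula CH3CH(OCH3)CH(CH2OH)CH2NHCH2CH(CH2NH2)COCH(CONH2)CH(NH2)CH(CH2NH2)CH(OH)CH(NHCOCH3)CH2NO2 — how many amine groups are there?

pendant –OCH3: C–O–C with sp³ C, no adjacent C=O → ether.
pendant –CH2OH on an sp³ backbone C → alcohol.
C–N–C with sp³ carbons and no adjacent C=O → amine (secondary).
pendant –CH2NH2: N on sp³ C, no adjacent C=O → amine.
–C(=O)– with carbon on both sides → ketone.
pendant –CONH2: carbonyl C bonded to C and N → amide.
–NH2 on an sp³ carbon with no adjacent C=O → amine.
pendant –CH2NH2: N on sp³ C, no adjacent C=O → amine.
–OH on an sp³ carbon → alcohol (secondary).
pendant –NHC(=O)CH3: N bonded to a carbonyl → amide (not amine).
–NO2 on carbon → nitro group.
Amine appears at: CH2NHCH2, CH(CH2NH2), CH(NH2), CH(CH2NH2) → 4.

4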